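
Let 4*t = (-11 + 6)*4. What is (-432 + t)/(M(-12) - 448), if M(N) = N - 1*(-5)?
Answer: 437/455 ≈ 0.96044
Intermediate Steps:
M(N) = 5 + N (M(N) = N + 5 = 5 + N)
t = -5 (t = ((-11 + 6)*4)/4 = (-5*4)/4 = (¼)*(-20) = -5)
(-432 + t)/(M(-12) - 448) = (-432 - 5)/((5 - 12) - 448) = -437/(-7 - 448) = -437/(-455) = -437*(-1/455) = 437/455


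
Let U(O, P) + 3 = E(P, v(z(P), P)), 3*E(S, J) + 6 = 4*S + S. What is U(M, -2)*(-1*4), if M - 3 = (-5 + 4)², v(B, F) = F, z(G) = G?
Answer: 100/3 ≈ 33.333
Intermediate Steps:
M = 4 (M = 3 + (-5 + 4)² = 3 + (-1)² = 3 + 1 = 4)
E(S, J) = -2 + 5*S/3 (E(S, J) = -2 + (4*S + S)/3 = -2 + (5*S)/3 = -2 + 5*S/3)
U(O, P) = -5 + 5*P/3 (U(O, P) = -3 + (-2 + 5*P/3) = -5 + 5*P/3)
U(M, -2)*(-1*4) = (-5 + (5/3)*(-2))*(-1*4) = (-5 - 10/3)*(-4) = -25/3*(-4) = 100/3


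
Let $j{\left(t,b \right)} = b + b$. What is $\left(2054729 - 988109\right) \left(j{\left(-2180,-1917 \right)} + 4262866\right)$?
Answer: $4542768711840$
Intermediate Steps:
$j{\left(t,b \right)} = 2 b$
$\left(2054729 - 988109\right) \left(j{\left(-2180,-1917 \right)} + 4262866\right) = \left(2054729 - 988109\right) \left(2 \left(-1917\right) + 4262866\right) = \left(2054729 - 988109\right) \left(-3834 + 4262866\right) = \left(2054729 - 988109\right) 4259032 = 1066620 \cdot 4259032 = 4542768711840$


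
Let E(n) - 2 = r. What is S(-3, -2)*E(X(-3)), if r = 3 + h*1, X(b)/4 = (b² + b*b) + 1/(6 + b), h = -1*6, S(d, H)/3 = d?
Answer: 9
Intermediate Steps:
S(d, H) = 3*d
h = -6
X(b) = 4/(6 + b) + 8*b² (X(b) = 4*((b² + b*b) + 1/(6 + b)) = 4*((b² + b²) + 1/(6 + b)) = 4*(2*b² + 1/(6 + b)) = 4*(1/(6 + b) + 2*b²) = 4/(6 + b) + 8*b²)
r = -3 (r = 3 - 6*1 = 3 - 6 = -3)
E(n) = -1 (E(n) = 2 - 3 = -1)
S(-3, -2)*E(X(-3)) = (3*(-3))*(-1) = -9*(-1) = 9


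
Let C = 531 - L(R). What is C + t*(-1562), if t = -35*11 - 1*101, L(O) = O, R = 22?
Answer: 759641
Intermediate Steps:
C = 509 (C = 531 - 1*22 = 531 - 22 = 509)
t = -486 (t = -385 - 101 = -486)
C + t*(-1562) = 509 - 486*(-1562) = 509 + 759132 = 759641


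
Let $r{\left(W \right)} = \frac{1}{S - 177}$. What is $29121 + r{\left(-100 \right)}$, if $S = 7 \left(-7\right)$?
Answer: $\frac{6581345}{226} \approx 29121.0$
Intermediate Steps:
$S = -49$
$r{\left(W \right)} = - \frac{1}{226}$ ($r{\left(W \right)} = \frac{1}{-49 - 177} = \frac{1}{-226} = - \frac{1}{226}$)
$29121 + r{\left(-100 \right)} = 29121 - \frac{1}{226} = \frac{6581345}{226}$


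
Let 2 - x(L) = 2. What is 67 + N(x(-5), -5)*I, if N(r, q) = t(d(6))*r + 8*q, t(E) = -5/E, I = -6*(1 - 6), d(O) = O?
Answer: -1133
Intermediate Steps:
I = 30 (I = -6*(-5) = 30)
x(L) = 0 (x(L) = 2 - 1*2 = 2 - 2 = 0)
N(r, q) = 8*q - 5*r/6 (N(r, q) = (-5/6)*r + 8*q = (-5*⅙)*r + 8*q = -5*r/6 + 8*q = 8*q - 5*r/6)
67 + N(x(-5), -5)*I = 67 + (8*(-5) - ⅚*0)*30 = 67 + (-40 + 0)*30 = 67 - 40*30 = 67 - 1200 = -1133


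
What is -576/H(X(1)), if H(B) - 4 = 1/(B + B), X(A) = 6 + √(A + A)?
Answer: -320256/2273 - 1152*√2/2273 ≈ -141.61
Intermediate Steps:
X(A) = 6 + √2*√A (X(A) = 6 + √(2*A) = 6 + √2*√A)
H(B) = 4 + 1/(2*B) (H(B) = 4 + 1/(B + B) = 4 + 1/(2*B))
-576/H(X(1)) = -576/(4 + 1/(2*(6 + √2*√1))) = -576/(4 + 1/(2*(6 + √2*1))) = -576/(4 + 1/(2*(6 + √2)))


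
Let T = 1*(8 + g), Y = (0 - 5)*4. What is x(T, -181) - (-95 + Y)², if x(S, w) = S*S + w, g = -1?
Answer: -13357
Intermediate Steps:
Y = -20 (Y = -5*4 = -20)
T = 7 (T = 1*(8 - 1) = 1*7 = 7)
x(S, w) = w + S² (x(S, w) = S² + w = w + S²)
x(T, -181) - (-95 + Y)² = (-181 + 7²) - (-95 - 20)² = (-181 + 49) - 1*(-115)² = -132 - 1*13225 = -132 - 13225 = -13357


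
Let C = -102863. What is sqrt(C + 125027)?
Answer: 2*sqrt(5541) ≈ 148.88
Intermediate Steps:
sqrt(C + 125027) = sqrt(-102863 + 125027) = sqrt(22164) = 2*sqrt(5541)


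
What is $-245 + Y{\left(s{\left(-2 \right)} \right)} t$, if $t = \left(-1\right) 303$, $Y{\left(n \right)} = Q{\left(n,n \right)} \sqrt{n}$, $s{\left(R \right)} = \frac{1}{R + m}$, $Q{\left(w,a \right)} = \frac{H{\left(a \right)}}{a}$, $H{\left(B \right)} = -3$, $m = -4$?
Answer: $-245 - 909 i \sqrt{6} \approx -245.0 - 2226.6 i$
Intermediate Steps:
$Q{\left(w,a \right)} = - \frac{3}{a}$
$s{\left(R \right)} = \frac{1}{-4 + R}$ ($s{\left(R \right)} = \frac{1}{R - 4} = \frac{1}{-4 + R}$)
$Y{\left(n \right)} = - \frac{3}{\sqrt{n}}$ ($Y{\left(n \right)} = - \frac{3}{n} \sqrt{n} = - \frac{3}{\sqrt{n}}$)
$t = -303$
$-245 + Y{\left(s{\left(-2 \right)} \right)} t = -245 + - \frac{3}{\frac{1}{6} i \sqrt{6}} \left(-303\right) = -245 + - 3 \left(- i \sqrt{6}\right) \left(-303\right) = -245 + 3 i \sqrt{6} \left(-303\right) = -245 - 909 i \sqrt{6}$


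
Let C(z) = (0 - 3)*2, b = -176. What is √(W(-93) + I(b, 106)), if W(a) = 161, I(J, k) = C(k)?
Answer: √155 ≈ 12.450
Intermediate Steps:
C(z) = -6 (C(z) = -3*2 = -6)
I(J, k) = -6
√(W(-93) + I(b, 106)) = √(161 - 6) = √155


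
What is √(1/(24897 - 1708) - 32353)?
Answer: 2*I*√4349292410081/23189 ≈ 179.87*I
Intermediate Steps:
√(1/(24897 - 1708) - 32353) = √(1/23189 - 32353) = √(-750233716/23189) = 2*I*√4349292410081/23189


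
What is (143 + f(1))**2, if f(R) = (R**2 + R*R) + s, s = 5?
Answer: 22500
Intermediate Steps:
f(R) = 5 + 2*R**2 (f(R) = (R**2 + R*R) + 5 = (R**2 + R**2) + 5 = 2*R**2 + 5 = 5 + 2*R**2)
(143 + f(1))**2 = (143 + (5 + 2*1**2))**2 = (143 + (5 + 2*1))**2 = (143 + (5 + 2))**2 = (143 + 7)**2 = 150**2 = 22500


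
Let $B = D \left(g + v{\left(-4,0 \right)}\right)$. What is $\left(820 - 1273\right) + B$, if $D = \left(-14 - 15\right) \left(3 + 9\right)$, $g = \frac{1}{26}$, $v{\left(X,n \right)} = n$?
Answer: $- \frac{6063}{13} \approx -466.38$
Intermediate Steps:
$g = \frac{1}{26} \approx 0.038462$
$D = -348$ ($D = \left(-29\right) 12 = -348$)
$B = - \frac{174}{13}$ ($B = - 348 \left(\frac{1}{26} + 0\right) = \left(-348\right) \frac{1}{26} = - \frac{174}{13} \approx -13.385$)
$\left(820 - 1273\right) + B = \left(820 - 1273\right) - \frac{174}{13} = -453 - \frac{174}{13} = - \frac{6063}{13}$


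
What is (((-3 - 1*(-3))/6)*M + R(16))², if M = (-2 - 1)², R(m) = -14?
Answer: 196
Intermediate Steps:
M = 9 (M = (-3)² = 9)
(((-3 - 1*(-3))/6)*M + R(16))² = (((-3 - 1*(-3))/6)*9 - 14)² = (((-3 + 3)/6)*9 - 14)² = (((⅙)*0)*9 - 14)² = (0*9 - 14)² = (0 - 14)² = (-14)² = 196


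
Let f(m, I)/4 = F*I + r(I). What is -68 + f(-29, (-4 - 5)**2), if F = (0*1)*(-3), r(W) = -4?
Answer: -84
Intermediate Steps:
F = 0 (F = 0*(-3) = 0)
f(m, I) = -16 (f(m, I) = 4*(0*I - 4) = 4*(0 - 4) = 4*(-4) = -16)
-68 + f(-29, (-4 - 5)**2) = -68 - 16 = -84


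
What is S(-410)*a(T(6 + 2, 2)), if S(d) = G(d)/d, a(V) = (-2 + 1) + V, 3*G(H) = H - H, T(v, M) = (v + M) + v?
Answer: 0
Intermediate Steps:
T(v, M) = M + 2*v (T(v, M) = (M + v) + v = M + 2*v)
G(H) = 0 (G(H) = (H - H)/3 = (⅓)*0 = 0)
a(V) = -1 + V
S(d) = 0 (S(d) = 0/d = 0)
S(-410)*a(T(6 + 2, 2)) = 0*(-1 + (2 + 2*(6 + 2))) = 0*(-1 + (2 + 2*8)) = 0*(-1 + (2 + 16)) = 0*(-1 + 18) = 0*17 = 0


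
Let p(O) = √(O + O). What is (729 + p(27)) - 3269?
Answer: -2540 + 3*√6 ≈ -2532.7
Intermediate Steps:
p(O) = √2*√O (p(O) = √(2*O) = √2*√O)
(729 + p(27)) - 3269 = (729 + √2*√27) - 3269 = (729 + √2*(3*√3)) - 3269 = (729 + 3*√6) - 3269 = -2540 + 3*√6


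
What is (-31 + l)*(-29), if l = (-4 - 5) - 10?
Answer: 1450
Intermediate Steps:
l = -19 (l = -9 - 10 = -19)
(-31 + l)*(-29) = (-31 - 19)*(-29) = -50*(-29) = 1450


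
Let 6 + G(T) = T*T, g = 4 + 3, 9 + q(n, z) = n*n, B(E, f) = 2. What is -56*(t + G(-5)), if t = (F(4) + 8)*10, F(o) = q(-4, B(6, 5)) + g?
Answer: -13384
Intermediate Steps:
q(n, z) = -9 + n² (q(n, z) = -9 + n*n = -9 + n²)
g = 7
G(T) = -6 + T² (G(T) = -6 + T*T = -6 + T²)
F(o) = 14 (F(o) = (-9 + (-4)²) + 7 = (-9 + 16) + 7 = 7 + 7 = 14)
t = 220 (t = (14 + 8)*10 = 22*10 = 220)
-56*(t + G(-5)) = -56*(220 + (-6 + (-5)²)) = -56*(220 + (-6 + 25)) = -56*(220 + 19) = -56*239 = -13384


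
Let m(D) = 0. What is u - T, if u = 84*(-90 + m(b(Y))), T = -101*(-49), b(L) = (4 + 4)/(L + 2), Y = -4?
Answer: -12509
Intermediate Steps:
b(L) = 8/(2 + L)
T = 4949
u = -7560 (u = 84*(-90 + 0) = 84*(-90) = -7560)
u - T = -7560 - 1*4949 = -7560 - 4949 = -12509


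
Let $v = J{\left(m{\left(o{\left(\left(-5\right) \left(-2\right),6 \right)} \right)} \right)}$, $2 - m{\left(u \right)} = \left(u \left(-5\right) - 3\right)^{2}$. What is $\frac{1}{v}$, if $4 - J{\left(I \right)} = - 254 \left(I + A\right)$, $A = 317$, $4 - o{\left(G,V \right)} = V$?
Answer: $\frac{1}{68584} \approx 1.4581 \cdot 10^{-5}$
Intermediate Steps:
$o{\left(G,V \right)} = 4 - V$
$m{\left(u \right)} = 2 - \left(-3 - 5 u\right)^{2}$ ($m{\left(u \right)} = 2 - \left(u \left(-5\right) - 3\right)^{2} = 2 - \left(- 5 u - 3\right)^{2} = 2 - \left(-3 - 5 u\right)^{2}$)
$J{\left(I \right)} = 80522 + 254 I$ ($J{\left(I \right)} = 4 - - 254 \left(I + 317\right) = 4 - - 254 \left(317 + I\right) = 4 - \left(-80518 - 254 I\right) = 4 + \left(80518 + 254 I\right) = 80522 + 254 I$)
$v = 68584$ ($v = 80522 + 254 \left(2 - \left(3 + 5 \left(4 - 6\right)\right)^{2}\right) = 80522 + 254 \left(2 - \left(3 + 5 \left(-2\right)\right)^{2}\right) = 80522 + 254 \left(2 - \left(3 - 10\right)^{2}\right) = 80522 + 254 \left(2 - \left(-7\right)^{2}\right) = 80522 + 254 \left(2 - 49\right) = 80522 + 254 \left(-47\right) = 80522 - 11938 = 68584$)
$\frac{1}{v} = \frac{1}{68584}$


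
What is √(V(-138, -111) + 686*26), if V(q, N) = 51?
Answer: √17887 ≈ 133.74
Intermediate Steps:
√(V(-138, -111) + 686*26) = √(51 + 686*26) = √(51 + 17836) = √17887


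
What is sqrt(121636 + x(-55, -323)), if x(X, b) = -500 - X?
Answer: sqrt(121191) ≈ 348.13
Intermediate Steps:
sqrt(121636 + x(-55, -323)) = sqrt(121636 + (-500 - 1*(-55))) = sqrt(121636 + (-500 + 55)) = sqrt(121636 - 445) = sqrt(121191)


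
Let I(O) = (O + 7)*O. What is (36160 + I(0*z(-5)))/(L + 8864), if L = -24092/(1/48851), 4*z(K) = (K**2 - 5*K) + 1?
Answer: -9040/294227357 ≈ -3.0725e-5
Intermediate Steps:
z(K) = 1/4 - 5*K/4 + K**2/4 (z(K) = ((K**2 - 5*K) + 1)/4 = (1 + K**2 - 5*K)/4 = 1/4 - 5*K/4 + K**2/4)
L = -1176918292 (L = -24092/1/48851 = -24092*48851 = -1176918292)
I(O) = O*(7 + O) (I(O) = (7 + O)*O = O*(7 + O))
(36160 + I(0*z(-5)))/(L + 8864) = (36160 + (0*(1/4 - 5/4*(-5) + (1/4)*(-5)**2))*(7 + 0*(1/4 - 5/4*(-5) + (1/4)*(-5)**2)))/(-1176918292 + 8864) = (36160 + (0*(1/4 + 25/4 + (1/4)*25))*(7 + 0*(1/4 + 25/4 + (1/4)*25)))/(-1176909428) = (36160 + (0*(1/4 + 25/4 + 25/4))*(7 + 0*(1/4 + 25/4 + 25/4)))*(-1/1176909428) = (36160 + (0*(51/4))*(7 + 0*(51/4)))*(-1/1176909428) = (36160 + 0*(7 + 0))*(-1/1176909428) = (36160 + 0*7)*(-1/1176909428) = (36160 + 0)*(-1/1176909428) = 36160*(-1/1176909428) = -9040/294227357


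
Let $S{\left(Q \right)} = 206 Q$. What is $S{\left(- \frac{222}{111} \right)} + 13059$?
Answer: $12647$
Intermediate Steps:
$S{\left(- \frac{222}{111} \right)} + 13059 = 206 \left(- \frac{222}{111}\right) + 13059 = 206 \left(\left(-222\right) \frac{1}{111}\right) + 13059 = 206 \left(-2\right) + 13059 = -412 + 13059 = 12647$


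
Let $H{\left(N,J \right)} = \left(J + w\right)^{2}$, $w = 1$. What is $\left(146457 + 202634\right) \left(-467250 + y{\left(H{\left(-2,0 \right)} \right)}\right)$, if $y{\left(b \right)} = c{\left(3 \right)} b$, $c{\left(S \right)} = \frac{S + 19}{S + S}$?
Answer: $- \frac{489334469249}{3} \approx -1.6311 \cdot 10^{11}$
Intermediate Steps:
$c{\left(S \right)} = \frac{19 + S}{2 S}$
$H{\left(N,J \right)} = \left(1 + J\right)^{2}$ ($H{\left(N,J \right)} = \left(J + 1\right)^{2} = \left(1 + J\right)^{2}$)
$y{\left(b \right)} = \frac{11 b}{3}$ ($y{\left(b \right)} = \frac{19 + 3}{2 \cdot 3} b = \frac{1}{2} \cdot \frac{1}{3} \cdot 22 b = \frac{11 b}{3}$)
$\left(146457 + 202634\right) \left(-467250 + y{\left(H{\left(-2,0 \right)} \right)}\right) = \left(146457 + 202634\right) \left(-467250 + \frac{11 \left(1 + 0\right)^{2}}{3}\right) = 349091 \left(-467250 + \frac{11 \cdot 1^{2}}{3}\right) = 349091 \left(-467250 + \frac{11}{3} \cdot 1\right) = 349091 \left(-467250 + \frac{11}{3}\right) = 349091 \left(- \frac{1401739}{3}\right) = - \frac{489334469249}{3}$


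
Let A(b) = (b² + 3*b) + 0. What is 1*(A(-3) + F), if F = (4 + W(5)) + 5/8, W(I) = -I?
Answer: -3/8 ≈ -0.37500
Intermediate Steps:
A(b) = b² + 3*b
F = -3/8 (F = (4 - 1*5) + 5/8 = (4 - 5) + 5*(⅛) = -1 + 5/8 = -3/8 ≈ -0.37500)
1*(A(-3) + F) = 1*(-3*(3 - 3) - 3/8) = 1*(-3*0 - 3/8) = 1*(0 - 3/8) = 1*(-3/8) = -3/8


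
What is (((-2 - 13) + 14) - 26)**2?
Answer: 729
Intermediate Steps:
(((-2 - 13) + 14) - 26)**2 = ((-15 + 14) - 26)**2 = (-1 - 26)**2 = (-27)**2 = 729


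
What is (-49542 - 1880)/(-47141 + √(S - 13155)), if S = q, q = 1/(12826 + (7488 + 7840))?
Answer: 68247675069308/62566269211543 + 51422*I*√10427280675826/62566269211543 ≈ 1.0908 + 0.002654*I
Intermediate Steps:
q = 1/28154 (q = 1/(12826 + 15328) = 1/28154 ≈ 3.5519e-5)
S = 1/28154 ≈ 3.5519e-5
(-49542 - 1880)/(-47141 + √(S - 13155)) = (-49542 - 1880)/(-47141 + √(1/28154 - 13155)) = -51422/(-47141 + √(-370365869/28154)) = -51422/(-47141 + I*√10427280675826/28154)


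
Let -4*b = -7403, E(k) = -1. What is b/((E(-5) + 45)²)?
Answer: 673/704 ≈ 0.95597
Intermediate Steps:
b = 7403/4 (b = -¼*(-7403) = 7403/4 ≈ 1850.8)
b/((E(-5) + 45)²) = 7403/(4*((-1 + 45)²)) = 7403/(4*(44²)) = (7403/4)/1936 = (7403/4)*(1/1936) = 673/704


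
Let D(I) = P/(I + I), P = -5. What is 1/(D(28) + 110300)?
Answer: 56/6176795 ≈ 9.0662e-6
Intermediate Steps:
D(I) = -5/(2*I) (D(I) = -5/(I + I) = -5/(2*I))
1/(D(28) + 110300) = 1/(-5/2/28 + 110300) = 1/(-5/2*1/28 + 110300) = 1/(-5/56 + 110300) = 1/(6176795/56) = 56/6176795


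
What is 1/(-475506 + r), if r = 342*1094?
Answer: -1/101358 ≈ -9.8660e-6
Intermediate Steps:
r = 374148
1/(-475506 + r) = 1/(-475506 + 374148) = 1/(-101358) = -1/101358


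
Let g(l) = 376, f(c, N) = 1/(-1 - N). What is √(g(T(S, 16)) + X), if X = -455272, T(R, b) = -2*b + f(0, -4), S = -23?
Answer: 108*I*√39 ≈ 674.46*I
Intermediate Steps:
T(R, b) = ⅓ - 2*b (T(R, b) = -2*b - 1/(1 - 4) = -2*b - 1/(-3) = -2*b - 1*(-⅓) = -2*b + ⅓ = ⅓ - 2*b)
√(g(T(S, 16)) + X) = √(376 - 455272) = √(-454896) = 108*I*√39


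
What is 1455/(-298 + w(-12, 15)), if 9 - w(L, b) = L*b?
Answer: -1455/109 ≈ -13.349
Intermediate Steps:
w(L, b) = 9 - L*b
1455/(-298 + w(-12, 15)) = 1455/(-298 + (9 - 1*(-12)*15)) = 1455/(-298 + (9 + 180)) = 1455/(-298 + 189) = 1455/(-109) = 1455*(-1/109) = -1455/109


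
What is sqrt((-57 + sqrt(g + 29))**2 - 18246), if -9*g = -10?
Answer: sqrt(-164214 + (171 - sqrt(271))**2)/3 ≈ 124.87*I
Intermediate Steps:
g = 10/9 (g = -1/9*(-10) = 10/9 ≈ 1.1111)
sqrt((-57 + sqrt(g + 29))**2 - 18246) = sqrt((-57 + sqrt(10/9 + 29))**2 - 18246) = sqrt((-57 + sqrt(271/9))**2 - 18246) = sqrt((-57 + sqrt(271)/3)**2 - 18246) = sqrt(-18246 + (-57 + sqrt(271)/3)**2)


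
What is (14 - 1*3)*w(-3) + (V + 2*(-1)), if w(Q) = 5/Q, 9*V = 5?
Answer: -178/9 ≈ -19.778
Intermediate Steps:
V = 5/9 (V = (⅑)*5 = 5/9 ≈ 0.55556)
(14 - 1*3)*w(-3) + (V + 2*(-1)) = (14 - 1*3)*(5/(-3)) + (5/9 + 2*(-1)) = (14 - 3)*(5*(-⅓)) + (5/9 - 2) = 11*(-5/3) - 13/9 = -55/3 - 13/9 = -178/9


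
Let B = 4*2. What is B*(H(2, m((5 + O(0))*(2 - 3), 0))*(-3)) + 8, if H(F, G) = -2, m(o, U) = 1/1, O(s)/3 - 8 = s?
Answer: 56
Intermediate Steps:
O(s) = 24 + 3*s
m(o, U) = 1
B = 8
B*(H(2, m((5 + O(0))*(2 - 3), 0))*(-3)) + 8 = 8*(-2*(-3)) + 8 = 8*6 + 8 = 48 + 8 = 56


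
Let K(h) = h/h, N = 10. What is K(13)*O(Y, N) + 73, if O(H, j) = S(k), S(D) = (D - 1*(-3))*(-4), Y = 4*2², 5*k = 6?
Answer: 281/5 ≈ 56.200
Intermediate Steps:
k = 6/5 (k = (⅕)*6 = 6/5 ≈ 1.2000)
K(h) = 1
Y = 16 (Y = 4*4 = 16)
S(D) = -12 - 4*D (S(D) = (D + 3)*(-4) = (3 + D)*(-4) = -12 - 4*D)
O(H, j) = -84/5 (O(H, j) = -12 - 4*6/5 = -12 - 24/5 = -84/5)
K(13)*O(Y, N) + 73 = 1*(-84/5) + 73 = -84/5 + 73 = 281/5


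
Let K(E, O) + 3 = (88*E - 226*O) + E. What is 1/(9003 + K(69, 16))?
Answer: 1/11525 ≈ 8.6768e-5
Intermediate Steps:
K(E, O) = -3 - 226*O + 89*E (K(E, O) = -3 + ((88*E - 226*O) + E) = -3 + ((-226*O + 88*E) + E) = -3 + (-226*O + 89*E) = -3 - 226*O + 89*E)
1/(9003 + K(69, 16)) = 1/(9003 + (-3 - 226*16 + 89*69)) = 1/(9003 + (-3 - 3616 + 6141)) = 1/(9003 + 2522) = 1/11525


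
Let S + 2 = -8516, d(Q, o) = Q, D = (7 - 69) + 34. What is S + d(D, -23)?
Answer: -8546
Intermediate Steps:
D = -28 (D = -62 + 34 = -28)
S = -8518 (S = -2 - 8516 = -8518)
S + d(D, -23) = -8518 - 28 = -8546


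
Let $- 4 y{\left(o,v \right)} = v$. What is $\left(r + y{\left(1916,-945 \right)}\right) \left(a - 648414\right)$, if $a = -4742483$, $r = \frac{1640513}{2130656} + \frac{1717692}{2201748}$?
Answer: $- \frac{501155821865353764271}{390930632224} \approx -1.282 \cdot 10^{9}$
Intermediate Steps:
$r = \frac{605983915223}{390930632224}$ ($r = 1640513 \cdot \frac{1}{2130656} + 1717692 \cdot \frac{1}{2201748} = \frac{1640513}{2130656} + \frac{143141}{183479} = \frac{605983915223}{390930632224} \approx 1.5501$)
$y{\left(o,v \right)} = - \frac{v}{4}$
$\left(r + y{\left(1916,-945 \right)}\right) \left(a - 648414\right) = \left(\frac{605983915223}{390930632224} - - \frac{945}{4}\right) \left(-4742483 - 648414\right) = \left(\frac{605983915223}{390930632224} + \frac{945}{4}\right) \left(-5390897\right) = \frac{92963345778143}{390930632224} \left(-5390897\right) = - \frac{501155821865353764271}{390930632224}$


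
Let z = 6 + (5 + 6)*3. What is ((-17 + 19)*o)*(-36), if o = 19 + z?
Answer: -4176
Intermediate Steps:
z = 39 (z = 6 + 11*3 = 6 + 33 = 39)
o = 58 (o = 19 + 39 = 58)
((-17 + 19)*o)*(-36) = ((-17 + 19)*58)*(-36) = (2*58)*(-36) = 116*(-36) = -4176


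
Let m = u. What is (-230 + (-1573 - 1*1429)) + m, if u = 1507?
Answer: -1725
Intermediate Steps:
m = 1507
(-230 + (-1573 - 1*1429)) + m = (-230 + (-1573 - 1*1429)) + 1507 = (-230 + (-1573 - 1429)) + 1507 = (-230 - 3002) + 1507 = -3232 + 1507 = -1725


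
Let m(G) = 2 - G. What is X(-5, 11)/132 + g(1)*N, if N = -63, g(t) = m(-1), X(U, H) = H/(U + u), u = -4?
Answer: -20413/108 ≈ -189.01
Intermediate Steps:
X(U, H) = H/(-4 + U) (X(U, H) = H/(U - 4) = H/(-4 + U))
g(t) = 3 (g(t) = 2 - 1*(-1) = 2 + 1 = 3)
X(-5, 11)/132 + g(1)*N = (11/(-4 - 5))/132 + 3*(-63) = (11/(-9))*(1/132) - 189 = (11*(-⅑))*(1/132) - 189 = -11/9*1/132 - 189 = -1/108 - 189 = -20413/108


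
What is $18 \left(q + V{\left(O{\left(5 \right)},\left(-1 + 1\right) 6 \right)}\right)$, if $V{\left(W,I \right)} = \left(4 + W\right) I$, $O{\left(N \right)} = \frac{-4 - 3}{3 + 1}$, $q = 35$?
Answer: $630$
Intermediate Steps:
$O{\left(N \right)} = - \frac{7}{4}$
$V{\left(W,I \right)} = I \left(4 + W\right)$
$18 \left(q + V{\left(O{\left(5 \right)},\left(-1 + 1\right) 6 \right)}\right) = 18 \left(35 + \left(-1 + 1\right) 6 \left(4 - \frac{7}{4}\right)\right) = 18 \left(35 + 0 \cdot 6 \cdot \frac{9}{4}\right) = 18 \left(35 + 0 \cdot \frac{9}{4}\right) = 18 \left(35 + 0\right) = 18 \cdot 35 = 630$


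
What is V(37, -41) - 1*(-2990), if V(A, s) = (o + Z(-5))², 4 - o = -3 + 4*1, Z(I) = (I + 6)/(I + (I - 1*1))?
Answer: 362814/121 ≈ 2998.5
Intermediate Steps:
Z(I) = (6 + I)/(-1 + 2*I) (Z(I) = (6 + I)/(I + (I - 1)) = (6 + I)/(I + (-1 + I)) = (6 + I)/(-1 + 2*I))
o = 3 (o = 4 - (-3 + 4*1) = 4 - (-3 + 4) = 4 - 1*1 = 4 - 1 = 3)
V(A, s) = 1024/121 (V(A, s) = (3 + (6 - 5)/(-1 + 2*(-5)))² = (3 + 1/(-1 - 10))² = (3 + 1/(-11))² = (3 - 1/11*1)² = (3 - 1/11)² = (32/11)² = 1024/121)
V(37, -41) - 1*(-2990) = 1024/121 - 1*(-2990) = 1024/121 + 2990 = 362814/121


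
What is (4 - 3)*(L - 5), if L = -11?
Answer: -16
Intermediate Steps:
(4 - 3)*(L - 5) = (4 - 3)*(-11 - 5) = 1*(-16) = -16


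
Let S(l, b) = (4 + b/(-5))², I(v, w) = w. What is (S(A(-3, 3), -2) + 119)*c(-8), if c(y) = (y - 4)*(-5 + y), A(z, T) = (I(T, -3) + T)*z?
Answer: 539604/25 ≈ 21584.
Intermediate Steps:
A(z, T) = z*(-3 + T) (A(z, T) = (-3 + T)*z = z*(-3 + T))
S(l, b) = (4 - b/5)² (S(l, b) = (4 + b*(-⅕))² = (4 - b/5)²)
c(y) = (-5 + y)*(-4 + y) (c(y) = (-4 + y)*(-5 + y) = (-5 + y)*(-4 + y))
(S(A(-3, 3), -2) + 119)*c(-8) = ((-20 - 2)²/25 + 119)*(20 + (-8)² - 9*(-8)) = ((1/25)*(-22)² + 119)*(20 + 64 + 72) = ((1/25)*484 + 119)*156 = (484/25 + 119)*156 = (3459/25)*156 = 539604/25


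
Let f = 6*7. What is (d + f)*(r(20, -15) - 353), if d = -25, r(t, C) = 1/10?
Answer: -59993/10 ≈ -5999.3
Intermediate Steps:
r(t, C) = ⅒
f = 42
(d + f)*(r(20, -15) - 353) = (-25 + 42)*(⅒ - 353) = 17*(-3529/10) = -59993/10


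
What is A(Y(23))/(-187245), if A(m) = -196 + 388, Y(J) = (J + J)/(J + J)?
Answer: -64/62415 ≈ -0.0010254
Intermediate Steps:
Y(J) = 1 (Y(J) = (2*J)/((2*J)) = (2*J)*(1/(2*J)) = 1)
A(m) = 192
A(Y(23))/(-187245) = 192/(-187245) = 192*(-1/187245) = -64/62415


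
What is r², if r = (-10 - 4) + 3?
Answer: 121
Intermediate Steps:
r = -11 (r = -14 + 3 = -11)
r² = (-11)² = 121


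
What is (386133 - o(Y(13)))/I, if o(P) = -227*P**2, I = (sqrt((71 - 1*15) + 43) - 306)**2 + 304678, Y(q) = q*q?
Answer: 2736890135240/158695838713 + 12612365280*sqrt(11)/158695838713 ≈ 17.510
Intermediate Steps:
Y(q) = q**2
I = 304678 + (-306 + 3*sqrt(11))**2 (I = (sqrt((71 - 15) + 43) - 306)**2 + 304678 = (sqrt(56 + 43) - 306)**2 + 304678 = (sqrt(99) - 306)**2 + 304678 = (3*sqrt(11) - 306)**2 + 304678 = (-306 + 3*sqrt(11))**2 + 304678 = 304678 + (-306 + 3*sqrt(11))**2 ≈ 3.9232e+5)
(386133 - o(Y(13)))/I = (386133 - (-227)*(13**2)**2)/(398413 - 1836*sqrt(11)) = (386133 - (-227)*169**2)/(398413 - 1836*sqrt(11)) = (386133 - (-227)*28561)/(398413 - 1836*sqrt(11)) = (386133 - 1*(-6483347))/(398413 - 1836*sqrt(11)) = (386133 + 6483347)/(398413 - 1836*sqrt(11)) = 6869480/(398413 - 1836*sqrt(11))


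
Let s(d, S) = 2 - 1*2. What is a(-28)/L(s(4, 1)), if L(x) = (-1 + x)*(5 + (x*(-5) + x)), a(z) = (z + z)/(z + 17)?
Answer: -56/55 ≈ -1.0182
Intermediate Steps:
a(z) = 2*z/(17 + z) (a(z) = (2*z)/(17 + z) = 2*z/(17 + z))
s(d, S) = 0 (s(d, S) = 2 - 2 = 0)
L(x) = (-1 + x)*(5 - 4*x) (L(x) = (-1 + x)*(5 + (-5*x + x)) = (-1 + x)*(5 - 4*x))
a(-28)/L(s(4, 1)) = (2*(-28)/(17 - 28))/(-5 - 4*0² + 9*0) = (2*(-28)/(-11))/(-5 - 4*0 + 0) = (2*(-28)*(-1/11))/(-5 + 0 + 0) = (56/11)/(-5) = (56/11)*(-⅕) = -56/55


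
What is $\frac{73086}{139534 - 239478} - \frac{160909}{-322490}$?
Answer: $- \frac{20570371}{88546540} \approx -0.23231$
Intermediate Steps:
$\frac{73086}{139534 - 239478} - \frac{160909}{-322490} = \frac{73086}{139534 - 239478} - - \frac{22987}{46070} = \frac{73086}{-99944} + \frac{22987}{46070} = 73086 \left(- \frac{1}{99944}\right) + \frac{22987}{46070} = - \frac{2811}{3844} + \frac{22987}{46070} = - \frac{20570371}{88546540}$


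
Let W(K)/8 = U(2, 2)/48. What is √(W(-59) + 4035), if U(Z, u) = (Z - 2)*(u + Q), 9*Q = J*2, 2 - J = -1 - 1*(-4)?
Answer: √4035 ≈ 63.522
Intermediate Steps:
J = -1 (J = 2 - (-1 - 1*(-4)) = 2 - (-1 + 4) = 2 - 1*3 = 2 - 3 = -1)
Q = -2/9 (Q = (-1*2)/9 = (⅑)*(-2) = -2/9 ≈ -0.22222)
U(Z, u) = (-2 + Z)*(-2/9 + u) (U(Z, u) = (Z - 2)*(u - 2/9) = (-2 + Z)*(-2/9 + u))
W(K) = 0 (W(K) = 8*((4/9 - 2*2 - 2/9*2 + 2*2)/48) = 8*((4/9 - 4 - 4/9 + 4)*(1/48)) = 8*(0*(1/48)) = 8*0 = 0)
√(W(-59) + 4035) = √(0 + 4035) = √4035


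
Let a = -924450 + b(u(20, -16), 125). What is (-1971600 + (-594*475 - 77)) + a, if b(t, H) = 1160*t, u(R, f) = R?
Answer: -3155077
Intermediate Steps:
a = -901250 (a = -924450 + 1160*20 = -924450 + 23200 = -901250)
(-1971600 + (-594*475 - 77)) + a = (-1971600 + (-594*475 - 77)) - 901250 = (-1971600 + (-282150 - 77)) - 901250 = (-1971600 - 282227) - 901250 = -2253827 - 901250 = -3155077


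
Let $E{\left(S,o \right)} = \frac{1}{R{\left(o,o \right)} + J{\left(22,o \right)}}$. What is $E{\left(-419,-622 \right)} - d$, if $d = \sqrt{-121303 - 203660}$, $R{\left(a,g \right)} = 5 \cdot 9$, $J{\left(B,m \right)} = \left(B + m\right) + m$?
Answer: $- \frac{1}{1177} - 3 i \sqrt{36107} \approx -0.00084962 - 570.06 i$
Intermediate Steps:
$J{\left(B,m \right)} = B + 2 m$
$R{\left(a,g \right)} = 45$
$E{\left(S,o \right)} = \frac{1}{67 + 2 o}$ ($E{\left(S,o \right)} = \frac{1}{45 + \left(22 + 2 o\right)} = \frac{1}{67 + 2 o}$)
$d = 3 i \sqrt{36107}$ ($d = \sqrt{-324963} = 3 i \sqrt{36107} \approx 570.06 i$)
$E{\left(-419,-622 \right)} - d = \frac{1}{67 + 2 \left(-622\right)} - 3 i \sqrt{36107} = \frac{1}{67 - 1244} - 3 i \sqrt{36107} = \frac{1}{-1177} - 3 i \sqrt{36107} = - \frac{1}{1177} - 3 i \sqrt{36107}$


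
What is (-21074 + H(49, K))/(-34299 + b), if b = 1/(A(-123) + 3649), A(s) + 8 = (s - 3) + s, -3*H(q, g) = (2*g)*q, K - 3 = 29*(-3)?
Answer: 62175360/116342207 ≈ 0.53442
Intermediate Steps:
K = -84 (K = 3 + 29*(-3) = 3 - 87 = -84)
H(q, g) = -2*g*q/3
A(s) = -11 + 2*s (A(s) = -8 + ((s - 3) + s) = -8 + ((-3 + s) + s) = -8 + (-3 + 2*s) = -11 + 2*s)
b = 1/3392 (b = 1/((-11 + 2*(-123)) + 3649) = 1/((-11 - 246) + 3649) = 1/(-257 + 3649) = 1/3392 ≈ 0.00029481)
(-21074 + H(49, K))/(-34299 + b) = (-21074 - ⅔*(-84)*49)/(-34299 + 1/3392) = (-21074 + 2744)/(-116342207/3392) = -18330*(-3392/116342207) = 62175360/116342207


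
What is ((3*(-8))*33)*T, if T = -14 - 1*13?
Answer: 21384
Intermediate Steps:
T = -27 (T = -14 - 13 = -27)
((3*(-8))*33)*T = ((3*(-8))*33)*(-27) = -24*33*(-27) = -792*(-27) = 21384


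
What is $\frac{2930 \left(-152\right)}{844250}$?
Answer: $- \frac{44536}{84425} \approx -0.52752$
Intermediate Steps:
$\frac{2930 \left(-152\right)}{844250} = \left(-445360\right) \frac{1}{844250} = - \frac{44536}{84425}$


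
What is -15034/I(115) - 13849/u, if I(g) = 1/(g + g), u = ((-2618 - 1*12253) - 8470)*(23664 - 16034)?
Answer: -615809491596751/178091830 ≈ -3.4578e+6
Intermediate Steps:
u = -178091830 (u = ((-2618 - 12253) - 8470)*7630 = (-14871 - 8470)*7630 = -23341*7630 = -178091830)
I(g) = 1/(2*g)
-15034/I(115) - 13849/u = -15034/((½)/115) - 13849/(-178091830) = -15034/((½)*(1/115)) - 13849*(-1/178091830) = -15034/1/230 + 13849/178091830 = -15034*230 + 13849/178091830 = -3457820 + 13849/178091830 = -615809491596751/178091830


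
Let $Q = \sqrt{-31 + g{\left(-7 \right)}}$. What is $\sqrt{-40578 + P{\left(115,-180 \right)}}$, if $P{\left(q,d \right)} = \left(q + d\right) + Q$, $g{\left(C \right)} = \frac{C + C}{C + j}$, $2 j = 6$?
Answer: $\frac{\sqrt{-162572 + 2 i \sqrt{110}}}{2} \approx 0.013006 + 201.6 i$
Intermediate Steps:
$j = 3$ ($j = \frac{1}{2} \cdot 6 = 3$)
$g{\left(C \right)} = \frac{2 C}{3 + C}$ ($g{\left(C \right)} = \frac{C + C}{C + 3} = \frac{2 C}{3 + C}$)
$Q = \frac{i \sqrt{110}}{2}$ ($Q = \sqrt{-31 + 2 \left(-7\right) \frac{1}{3 - 7}} = \sqrt{-31 + 2 \left(-7\right) \frac{1}{-4}} = \sqrt{-31 + 2 \left(-7\right) \left(- \frac{1}{4}\right)} = \sqrt{-31 + \frac{7}{2}} = \sqrt{- \frac{55}{2}} = \frac{i \sqrt{110}}{2} \approx 5.244 i$)
$P{\left(q,d \right)} = d + q + \frac{i \sqrt{110}}{2}$ ($P{\left(q,d \right)} = \left(q + d\right) + \frac{i \sqrt{110}}{2} = \left(d + q\right) + \frac{i \sqrt{110}}{2} = d + q + \frac{i \sqrt{110}}{2}$)
$\sqrt{-40578 + P{\left(115,-180 \right)}} = \sqrt{-40578 + \left(-180 + 115 + \frac{i \sqrt{110}}{2}\right)} = \sqrt{-40578 - \left(65 - \frac{i \sqrt{110}}{2}\right)} = \sqrt{-40643 + \frac{i \sqrt{110}}{2}}$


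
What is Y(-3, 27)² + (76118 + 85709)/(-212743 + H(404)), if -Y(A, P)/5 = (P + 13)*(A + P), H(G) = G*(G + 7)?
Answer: 26242556053/1139 ≈ 2.3040e+7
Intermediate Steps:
H(G) = G*(7 + G)
Y(A, P) = -5*(13 + P)*(A + P) (Y(A, P) = -5*(P + 13)*(A + P) = -5*(13 + P)*(A + P))
Y(-3, 27)² + (76118 + 85709)/(-212743 + H(404)) = (-65*(-3) - 65*27 - 5*27² - 5*(-3)*27)² + (76118 + 85709)/(-212743 + 404*(7 + 404)) = (195 - 1755 - 5*729 + 405)² + 161827/(-212743 + 404*411) = (195 - 1755 - 3645 + 405)² + 161827/(-212743 + 166044) = (-4800)² + 161827/(-46699) = 23040000 + 161827*(-1/46699) = 23040000 - 3947/1139 = 26242556053/1139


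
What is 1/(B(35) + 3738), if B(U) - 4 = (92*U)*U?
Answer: 1/116442 ≈ 8.5880e-6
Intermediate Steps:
B(U) = 4 + 92*U² (B(U) = 4 + (92*U)*U = 4 + 92*U²)
1/(B(35) + 3738) = 1/((4 + 92*35²) + 3738) = 1/((4 + 92*1225) + 3738) = 1/((4 + 112700) + 3738) = 1/(112704 + 3738) = 1/116442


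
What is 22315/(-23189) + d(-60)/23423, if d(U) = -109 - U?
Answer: -523820506/543155947 ≈ -0.96440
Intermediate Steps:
22315/(-23189) + d(-60)/23423 = 22315/(-23189) + (-109 - 1*(-60))/23423 = 22315*(-1/23189) + (-109 + 60)*(1/23423) = -22315/23189 - 49*1/23423 = -22315/23189 - 49/23423 = -523820506/543155947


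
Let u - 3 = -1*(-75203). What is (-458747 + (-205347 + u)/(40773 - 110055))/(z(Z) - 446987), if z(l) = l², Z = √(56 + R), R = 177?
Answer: 31782779513/30952010628 ≈ 1.0268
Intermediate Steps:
u = 75206 (u = 3 - 1*(-75203) = 3 + 75203 = 75206)
Z = √233 (Z = √(56 + 177) = √233 ≈ 15.264)
(-458747 + (-205347 + u)/(40773 - 110055))/(z(Z) - 446987) = (-458747 + (-205347 + 75206)/(40773 - 110055))/((√233)² - 446987) = (-458747 - 130141/(-69282))/(233 - 446987) = (-458747 - 130141*(-1/69282))/(-446754) = (-458747 + 130141/69282)*(-1/446754) = -31782779513/69282*(-1/446754) = 31782779513/30952010628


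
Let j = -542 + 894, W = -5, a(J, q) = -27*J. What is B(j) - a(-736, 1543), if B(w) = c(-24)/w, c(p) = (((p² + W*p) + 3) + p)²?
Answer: -6539319/352 ≈ -18578.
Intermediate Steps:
j = 352
c(p) = (3 + p² - 4*p)² (c(p) = (((p² - 5*p) + 3) + p)² = ((3 + p² - 5*p) + p)² = (3 + p² - 4*p)²)
B(w) = 455625/w (B(w) = (3 + (-24)² - 4*(-24))²/w = (3 + 576 + 96)²/w = 675²/w = 455625/w)
B(j) - a(-736, 1543) = 455625/352 - (-27)*(-736) = 455625*(1/352) - 1*19872 = 455625/352 - 19872 = -6539319/352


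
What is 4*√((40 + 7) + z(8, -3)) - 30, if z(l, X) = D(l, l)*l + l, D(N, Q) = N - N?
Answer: -30 + 4*√55 ≈ -0.33521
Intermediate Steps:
D(N, Q) = 0
z(l, X) = l (z(l, X) = 0*l + l = 0 + l = l)
4*√((40 + 7) + z(8, -3)) - 30 = 4*√((40 + 7) + 8) - 30 = 4*√(47 + 8) - 30 = 4*√55 - 30 = -30 + 4*√55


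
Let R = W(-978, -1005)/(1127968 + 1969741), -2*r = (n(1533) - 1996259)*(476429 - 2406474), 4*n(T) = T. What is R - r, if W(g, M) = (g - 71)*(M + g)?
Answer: 47731111228256009551/24781672 ≈ 1.9261e+12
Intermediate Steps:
n(T) = T/4
W(g, M) = (-71 + g)*(M + g)
r = -15408520047635/8 (r = -((¼)*1533 - 1996259)*(476429 - 2406474)/2 = -(1533/4 - 1996259)*(-1930045)/2 = -(-7983503)*(-1930045)/8 = -½*15408520047635/4 = -15408520047635/8 ≈ -1.9261e+12)
R = 2080167/3097709 (R = ((-978)² - 71*(-1005) - 71*(-978) - 1005*(-978))/(1127968 + 1969741) = (956484 + 71355 + 69438 + 982890)/3097709 = 2080167*(1/3097709) = 2080167/3097709 ≈ 0.67152)
R - r = 2080167/3097709 - 1*(-15408520047635/8) = 2080167/3097709 + 15408520047635/8 = 47731111228256009551/24781672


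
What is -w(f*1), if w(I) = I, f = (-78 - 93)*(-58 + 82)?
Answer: 4104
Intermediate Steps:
f = -4104 (f = -171*24 = -4104)
-w(f*1) = -(-4104) = -1*(-4104) = 4104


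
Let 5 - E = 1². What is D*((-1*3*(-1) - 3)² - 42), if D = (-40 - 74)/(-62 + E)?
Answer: -2394/29 ≈ -82.552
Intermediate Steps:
E = 4 (E = 5 - 1*1² = 5 - 1*1 = 5 - 1 = 4)
D = 57/29 (D = (-40 - 74)/(-62 + 4) = -114/(-58) = -114*(-1/58) = 57/29 ≈ 1.9655)
D*((-1*3*(-1) - 3)² - 42) = 57*((-1*3*(-1) - 3)² - 42)/29 = 57*((-3*(-1) - 3)² - 42)/29 = 57*((3 - 3)² - 42)/29 = 57*(0² - 42)/29 = 57*(0 - 42)/29 = (57/29)*(-42) = -2394/29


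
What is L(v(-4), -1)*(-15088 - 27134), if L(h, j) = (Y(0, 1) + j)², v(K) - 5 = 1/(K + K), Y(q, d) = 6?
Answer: -1055550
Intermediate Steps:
v(K) = 5 + 1/(2*K) (v(K) = 5 + 1/(K + K) = 5 + 1/(2*K))
L(h, j) = (6 + j)²
L(v(-4), -1)*(-15088 - 27134) = (6 - 1)²*(-15088 - 27134) = 5²*(-42222) = 25*(-42222) = -1055550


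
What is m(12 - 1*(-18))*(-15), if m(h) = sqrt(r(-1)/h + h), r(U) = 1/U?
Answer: -sqrt(26970)/2 ≈ -82.113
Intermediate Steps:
m(h) = sqrt(h - 1/h) (m(h) = sqrt(1/((-1)*h) + h) = sqrt(-1/h + h) = sqrt(h - 1/h))
m(12 - 1*(-18))*(-15) = sqrt((12 - 1*(-18)) - 1/(12 - 1*(-18)))*(-15) = sqrt((12 + 18) - 1/(12 + 18))*(-15) = sqrt(30 - 1/30)*(-15) = sqrt(899/30)*(-15) = (sqrt(26970)/30)*(-15) = -sqrt(26970)/2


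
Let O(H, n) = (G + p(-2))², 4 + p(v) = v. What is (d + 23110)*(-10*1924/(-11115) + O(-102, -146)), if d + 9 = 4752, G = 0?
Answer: 179707556/171 ≈ 1.0509e+6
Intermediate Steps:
p(v) = -4 + v
d = 4743 (d = -9 + 4752 = 4743)
O(H, n) = 36 (O(H, n) = (0 + (-4 - 2))² = (0 - 6)² = (-6)² = 36)
(d + 23110)*(-10*1924/(-11115) + O(-102, -146)) = (4743 + 23110)*(-10*1924/(-11115) + 36) = 27853*(-19240*(-1/11115) + 36) = 27853*(296/171 + 36) = 27853*(6452/171) = 179707556/171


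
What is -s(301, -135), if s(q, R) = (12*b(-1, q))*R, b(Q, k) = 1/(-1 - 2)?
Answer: -540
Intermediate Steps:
b(Q, k) = -⅓ (b(Q, k) = 1/(-3) = -⅓)
s(q, R) = -4*R (s(q, R) = (12*(-⅓))*R = -4*R)
-s(301, -135) = -(-4)*(-135) = -1*540 = -540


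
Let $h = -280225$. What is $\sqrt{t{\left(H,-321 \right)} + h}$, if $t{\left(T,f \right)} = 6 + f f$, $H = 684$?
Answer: $i \sqrt{177178} \approx 420.93 i$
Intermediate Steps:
$t{\left(T,f \right)} = 6 + f^{2}$
$\sqrt{t{\left(H,-321 \right)} + h} = \sqrt{\left(6 + \left(-321\right)^{2}\right) - 280225} = \sqrt{\left(6 + 103041\right) - 280225} = \sqrt{103047 - 280225} = \sqrt{-177178} = i \sqrt{177178}$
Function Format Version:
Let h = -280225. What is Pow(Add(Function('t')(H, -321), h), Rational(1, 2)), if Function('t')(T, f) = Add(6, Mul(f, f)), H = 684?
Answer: Mul(I, Pow(177178, Rational(1, 2))) ≈ Mul(420.93, I)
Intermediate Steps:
Function('t')(T, f) = Add(6, Pow(f, 2))
Pow(Add(Function('t')(H, -321), h), Rational(1, 2)) = Pow(Add(Add(6, Pow(-321, 2)), -280225), Rational(1, 2)) = Pow(Add(Add(6, 103041), -280225), Rational(1, 2)) = Pow(Add(103047, -280225), Rational(1, 2)) = Pow(-177178, Rational(1, 2)) = Mul(I, Pow(177178, Rational(1, 2)))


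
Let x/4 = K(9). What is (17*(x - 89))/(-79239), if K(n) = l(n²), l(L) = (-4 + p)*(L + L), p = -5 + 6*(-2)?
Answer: 232849/79239 ≈ 2.9386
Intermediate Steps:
p = -17 (p = -5 - 12 = -17)
l(L) = -42*L (l(L) = (-4 - 17)*(L + L) = -42*L)
K(n) = -42*n²
x = -13608 (x = 4*(-42*9²) = 4*(-42*81) = 4*(-3402) = -13608)
(17*(x - 89))/(-79239) = (17*(-13608 - 89))/(-79239) = (17*(-13697))*(-1/79239) = -232849*(-1/79239) = 232849/79239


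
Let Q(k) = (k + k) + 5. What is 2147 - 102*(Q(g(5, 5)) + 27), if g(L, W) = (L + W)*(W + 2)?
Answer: -15397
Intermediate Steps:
g(L, W) = (2 + W)*(L + W) (g(L, W) = (L + W)*(2 + W) = (2 + W)*(L + W))
Q(k) = 5 + 2*k (Q(k) = 2*k + 5 = 5 + 2*k)
2147 - 102*(Q(g(5, 5)) + 27) = 2147 - 102*((5 + 2*(5**2 + 2*5 + 2*5 + 5*5)) + 27) = 2147 - 102*((5 + 2*(25 + 10 + 10 + 25)) + 27) = 2147 - 102*((5 + 2*70) + 27) = 2147 - 102*((5 + 140) + 27) = 2147 - 102*(145 + 27) = 2147 - 102*172 = 2147 - 17544 = -15397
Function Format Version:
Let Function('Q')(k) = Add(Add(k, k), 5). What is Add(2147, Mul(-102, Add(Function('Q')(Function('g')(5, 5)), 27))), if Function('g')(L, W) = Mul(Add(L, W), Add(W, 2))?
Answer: -15397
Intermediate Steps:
Function('g')(L, W) = Mul(Add(2, W), Add(L, W)) (Function('g')(L, W) = Mul(Add(L, W), Add(2, W)) = Mul(Add(2, W), Add(L, W)))
Function('Q')(k) = Add(5, Mul(2, k)) (Function('Q')(k) = Add(Mul(2, k), 5) = Add(5, Mul(2, k)))
Add(2147, Mul(-102, Add(Function('Q')(Function('g')(5, 5)), 27))) = Add(2147, Mul(-102, Add(Add(5, Mul(2, Add(Pow(5, 2), Mul(2, 5), Mul(2, 5), Mul(5, 5)))), 27))) = Add(2147, Mul(-102, Add(Add(5, Mul(2, Add(25, 10, 10, 25))), 27))) = Add(2147, Mul(-102, Add(Add(5, Mul(2, 70)), 27))) = Add(2147, Mul(-102, Add(Add(5, 140), 27))) = Add(2147, Mul(-102, Add(145, 27))) = Add(2147, Mul(-102, 172)) = Add(2147, -17544) = -15397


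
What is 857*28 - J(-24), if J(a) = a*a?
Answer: 23420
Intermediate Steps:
J(a) = a²
857*28 - J(-24) = 857*28 - 1*(-24)² = 23996 - 1*576 = 23996 - 576 = 23420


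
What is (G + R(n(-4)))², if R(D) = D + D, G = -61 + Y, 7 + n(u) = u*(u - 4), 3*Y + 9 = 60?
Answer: 36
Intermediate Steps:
Y = 17 (Y = -3 + (⅓)*60 = -3 + 20 = 17)
n(u) = -7 + u*(-4 + u) (n(u) = -7 + u*(u - 4) = -7 + u*(-4 + u))
G = -44 (G = -61 + 17 = -44)
R(D) = 2*D
(G + R(n(-4)))² = (-44 + 2*(-7 + (-4)² - 4*(-4)))² = (-44 + 2*(-7 + 16 + 16))² = (-44 + 2*25)² = (-44 + 50)² = 6² = 36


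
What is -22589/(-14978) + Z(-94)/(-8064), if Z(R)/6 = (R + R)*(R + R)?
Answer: -15594463/629076 ≈ -24.789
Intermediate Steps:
Z(R) = 24*R² (Z(R) = 6*((R + R)*(R + R)) = 6*((2*R)*(2*R)) = 6*(4*R²) = 24*R²)
-22589/(-14978) + Z(-94)/(-8064) = -22589/(-14978) + (24*(-94)²)/(-8064) = -22589*(-1/14978) + (24*8836)*(-1/8064) = 22589/14978 + 212064*(-1/8064) = 22589/14978 - 2209/84 = -15594463/629076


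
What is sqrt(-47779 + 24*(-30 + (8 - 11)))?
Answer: I*sqrt(48571) ≈ 220.39*I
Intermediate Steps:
sqrt(-47779 + 24*(-30 + (8 - 11))) = sqrt(-47779 + 24*(-30 - 3)) = sqrt(-47779 + 24*(-33)) = sqrt(-47779 - 792) = sqrt(-48571) = I*sqrt(48571)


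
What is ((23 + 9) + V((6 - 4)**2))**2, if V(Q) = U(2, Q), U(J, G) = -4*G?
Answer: 256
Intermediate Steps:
V(Q) = -4*Q
((23 + 9) + V((6 - 4)**2))**2 = ((23 + 9) - 4*(6 - 4)**2)**2 = (32 - 4*2**2)**2 = (32 - 4*4)**2 = (32 - 16)**2 = 16**2 = 256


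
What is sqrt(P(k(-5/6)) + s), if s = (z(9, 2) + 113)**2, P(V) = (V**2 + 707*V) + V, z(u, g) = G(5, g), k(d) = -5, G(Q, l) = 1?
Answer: sqrt(9481) ≈ 97.370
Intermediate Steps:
z(u, g) = 1
P(V) = V**2 + 708*V
s = 12996 (s = (1 + 113)**2 = 114**2 = 12996)
sqrt(P(k(-5/6)) + s) = sqrt(-5*(708 - 5) + 12996) = sqrt(-5*703 + 12996) = sqrt(-3515 + 12996) = sqrt(9481)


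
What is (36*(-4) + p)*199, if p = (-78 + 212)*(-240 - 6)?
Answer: -6588492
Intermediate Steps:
p = -32964 (p = 134*(-246) = -32964)
(36*(-4) + p)*199 = (36*(-4) - 32964)*199 = (-144 - 32964)*199 = -33108*199 = -6588492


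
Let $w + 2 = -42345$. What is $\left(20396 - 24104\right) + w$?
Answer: $-46055$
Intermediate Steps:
$w = -42347$ ($w = -2 - 42345 = -42347$)
$\left(20396 - 24104\right) + w = \left(20396 - 24104\right) - 42347 = -3708 - 42347 = -46055$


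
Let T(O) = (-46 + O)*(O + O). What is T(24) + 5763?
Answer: 4707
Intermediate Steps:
T(O) = 2*O*(-46 + O) (T(O) = (-46 + O)*(2*O) = 2*O*(-46 + O))
T(24) + 5763 = 2*24*(-46 + 24) + 5763 = 2*24*(-22) + 5763 = -1056 + 5763 = 4707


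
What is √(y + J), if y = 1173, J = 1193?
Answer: 13*√14 ≈ 48.642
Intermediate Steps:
√(y + J) = √(1173 + 1193) = √2366 = 13*√14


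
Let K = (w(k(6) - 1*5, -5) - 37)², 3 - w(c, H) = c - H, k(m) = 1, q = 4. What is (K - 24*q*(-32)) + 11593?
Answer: 15890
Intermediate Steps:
w(c, H) = 3 + H - c (w(c, H) = 3 - (c - H) = 3 + (H - c) = 3 + H - c)
K = 1225 (K = ((3 - 5 - (1 - 1*5)) - 37)² = ((3 - 5 - (1 - 5)) - 37)² = ((3 - 5 - 1*(-4)) - 37)² = ((3 - 5 + 4) - 37)² = (2 - 37)² = (-35)² = 1225)
(K - 24*q*(-32)) + 11593 = (1225 - 24*4*(-32)) + 11593 = (1225 - 96*(-32)) + 11593 = (1225 + 3072) + 11593 = 4297 + 11593 = 15890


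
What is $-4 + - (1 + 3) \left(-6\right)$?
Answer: $20$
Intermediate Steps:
$-4 + - (1 + 3) \left(-6\right) = -4 + \left(-1\right) 4 \left(-6\right) = -4 - -24 = -4 + 24 = 20$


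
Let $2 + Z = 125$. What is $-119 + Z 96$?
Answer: $11689$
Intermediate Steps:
$Z = 123$ ($Z = -2 + 125 = 123$)
$-119 + Z 96 = -119 + 123 \cdot 96 = -119 + 11808 = 11689$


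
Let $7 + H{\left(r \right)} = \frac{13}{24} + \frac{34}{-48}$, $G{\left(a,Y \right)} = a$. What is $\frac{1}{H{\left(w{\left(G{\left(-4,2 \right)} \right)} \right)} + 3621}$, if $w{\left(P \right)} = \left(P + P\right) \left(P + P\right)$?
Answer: $\frac{6}{21683} \approx 0.00027671$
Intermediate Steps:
$w{\left(P \right)} = 4 P^{2}$ ($w{\left(P \right)} = 2 P 2 P = 4 P^{2}$)
$H{\left(r \right)} = - \frac{43}{6}$ ($H{\left(r \right)} = -7 + \left(\frac{13}{24} + \frac{34}{-48}\right) = -7 + \left(13 \cdot \frac{1}{24} + 34 \left(- \frac{1}{48}\right)\right) = -7 + \left(\frac{13}{24} - \frac{17}{24}\right) = -7 - \frac{1}{6} = - \frac{43}{6}$)
$\frac{1}{H{\left(w{\left(G{\left(-4,2 \right)} \right)} \right)} + 3621} = \frac{1}{- \frac{43}{6} + 3621} = \frac{1}{\frac{21683}{6}} = \frac{6}{21683}$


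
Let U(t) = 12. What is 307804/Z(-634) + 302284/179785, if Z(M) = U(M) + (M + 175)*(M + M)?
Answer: 57818771239/26159796210 ≈ 2.2102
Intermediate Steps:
Z(M) = 12 + 2*M*(175 + M) (Z(M) = 12 + (M + 175)*(M + M) = 12 + (175 + M)*(2*M) = 12 + 2*M*(175 + M))
307804/Z(-634) + 302284/179785 = 307804/(12 + 2*(-634)² + 350*(-634)) + 302284/179785 = 307804/(12 + 2*401956 - 221900) + 302284*(1/179785) = 307804/(12 + 803912 - 221900) + 302284/179785 = 307804/582024 + 302284/179785 = 307804*(1/582024) + 302284/179785 = 76951/145506 + 302284/179785 = 57818771239/26159796210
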